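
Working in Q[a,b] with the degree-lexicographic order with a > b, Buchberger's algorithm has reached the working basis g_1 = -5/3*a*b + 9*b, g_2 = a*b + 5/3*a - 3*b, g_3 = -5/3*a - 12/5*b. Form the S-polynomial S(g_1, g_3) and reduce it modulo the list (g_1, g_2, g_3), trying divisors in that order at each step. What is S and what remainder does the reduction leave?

lcm(LM(g_1), LM(g_3)) = a*b.
S = (lcm/LT(g_1))·g_1 − (lcm/LT(g_3))·g_3 = -36/25*b**2 - 27/5*b.
Reduce S modulo (g_1, g_2, g_3) in that order:
  leading term b**2: no divisor's leading term divides it; move -36/25*b**2 to the remainder.
  leading term b: no divisor's leading term divides it; move -27/5*b to the remainder.
The remainder -36/25*b**2 - 27/5*b is nonzero, so it would be added as the next basis element.

S(g_1, g_3) = -36/25*b**2 - 27/5*b; remainder on division = -36/25*b**2 - 27/5*b.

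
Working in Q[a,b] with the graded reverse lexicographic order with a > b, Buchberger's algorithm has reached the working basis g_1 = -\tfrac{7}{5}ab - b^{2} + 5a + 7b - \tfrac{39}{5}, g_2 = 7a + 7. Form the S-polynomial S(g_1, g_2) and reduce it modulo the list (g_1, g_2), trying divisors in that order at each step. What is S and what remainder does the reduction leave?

lcm(LM(g_1), LM(g_2)) = ab.
S = (lcm/LT(g_1))·g_1 − (lcm/LT(g_2))·g_2 = \tfrac{5}{7}b^{2} - \tfrac{25}{7}a - 6b + \tfrac{39}{7}.
Reduce S modulo (g_1, g_2) in that order:
  leading term b^{2}: no divisor's leading term divides it; move \tfrac{5}{7}b^{2} to the remainder.
  leading term a: subtract (-\tfrac{25}{49})·g_2 from -\tfrac{25}{7}a - 6b + \tfrac{39}{7} → -6b + \tfrac{64}{7}
  leading term b: no divisor's leading term divides it; move -6b to the remainder.
  leading term 1: no divisor's leading term divides it; move \tfrac{64}{7} to the remainder.
The remainder \tfrac{5}{7}b^{2} - 6b + \tfrac{64}{7} is nonzero, so it would be added as the next basis element.

S(g_1, g_2) = \tfrac{5}{7}b^{2} - \tfrac{25}{7}a - 6b + \tfrac{39}{7}; remainder on division = \tfrac{5}{7}b^{2} - 6b + \tfrac{64}{7}.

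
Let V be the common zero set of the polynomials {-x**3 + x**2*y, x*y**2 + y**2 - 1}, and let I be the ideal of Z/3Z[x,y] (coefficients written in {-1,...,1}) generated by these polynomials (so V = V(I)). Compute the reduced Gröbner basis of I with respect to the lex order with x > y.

G = {x - y**5 - y**4 - y**3 - y + 1, y**7 + y**6 + y**5 + y**3 - 1}

f_1 = -x**3 + x**2*y, LT = x**3.
f_2 = x*y**2 + y**2 - 1, LT = x*y**2.

S(f_1,f_2): lcm = x**3*y**2. S = -x**2*y**3 - x**2*y**2 + x**2.
  leading term x**2*y**3: subtract (-x*y)·f_2 from -x**2*y**3 - x**2*y**2 + x**2 → -x**2*y**2 + x**2 + x*y**3 - x*y
  leading term x**2*y**2: subtract (-x)·f_2 from -x**2*y**2 + x**2 + x*y**3 - x*y → x**2 + x*y**3 + x*y**2 - x*y - x
  leading term x**2: no divisor's leading term divides it; move x**2 to the remainder.
  leading term x*y**3: subtract (y)·f_2 from x*y**3 + x*y**2 - x*y - x → x*y**2 - x*y - x - y**3 + y
  leading term x*y**2: subtract (1)·f_2 from x*y**2 - x*y - x - y**3 + y → -x*y - x - y**3 - y**2 + y + 1
  leading term x*y: no divisor's leading term divides it; move -x*y to the remainder.
  leading term x: no divisor's leading term divides it; move -x to the remainder.
  leading term y**3: no divisor's leading term divides it; move -y**3 to the remainder.
  leading term y**2: no divisor's leading term divides it; move -y**2 to the remainder.
  leading term y: no divisor's leading term divides it; move y to the remainder.
  leading term 1: no divisor's leading term divides it; move 1 to the remainder.
  remainder x**2 - x*y - x - y**3 - y**2 + y + 1 ≠ 0; add g_3 = x**2 - x*y - x - y**3 - y**2 + y + 1 to the basis.

S(f_2,g_3): lcm = x**2*y**2. S = x*y**3 - x*y**2 - x + y**5 + y**4 - y**3 - y**2.
  leading term x*y**3: subtract (y)·f_2 from x*y**3 - x*y**2 - x + y**5 + y**4 - y**3 - y**2 → -x*y**2 - x + y**5 + y**4 + y**3 - y**2 + y
  leading term x*y**2: subtract (-1)·f_2 from -x*y**2 - x + y**5 + y**4 + y**3 - y**2 + y → -x + y**5 + y**4 + y**3 + y - 1
  leading term x: no divisor's leading term divides it; move -x to the remainder.
  leading term y**5: no divisor's leading term divides it; move y**5 to the remainder.
  leading term y**4: no divisor's leading term divides it; move y**4 to the remainder.
  leading term y**3: no divisor's leading term divides it; move y**3 to the remainder.
  leading term y: no divisor's leading term divides it; move y to the remainder.
  leading term 1: no divisor's leading term divides it; move -1 to the remainder.
  remainder -x + y**5 + y**4 + y**3 + y - 1 ≠ 0; add g_4 = -x + y**5 + y**4 + y**3 + y - 1 to the basis.

S(f_2,g_4): lcm = x*y**2. S = y**7 + y**6 + y**5 + y**3 - 1.
  leading term y**7: no divisor's leading term divides it; move y**7 to the remainder.
  leading term y**6: no divisor's leading term divides it; move y**6 to the remainder.
  leading term y**5: no divisor's leading term divides it; move y**5 to the remainder.
  leading term y**3: no divisor's leading term divides it; move y**3 to the remainder.
  leading term 1: no divisor's leading term divides it; move -1 to the remainder.
  remainder y**7 + y**6 + y**5 + y**3 - 1 ≠ 0; add g_5 = y**7 + y**6 + y**5 + y**3 - 1 to the basis.

The other S-polynomials (S(f_1,g_3), S(f_1,g_4), S(g_3,g_4), S(f_1,g_5), S(f_2,g_5), S(g_3,g_5), S(g_4,g_5)) all reduce to 0 modulo the current basis, so we have a Gröbner basis.
Inter-reduce: drop elements whose leading term is divisible by another's, tail-reduce, and make monic.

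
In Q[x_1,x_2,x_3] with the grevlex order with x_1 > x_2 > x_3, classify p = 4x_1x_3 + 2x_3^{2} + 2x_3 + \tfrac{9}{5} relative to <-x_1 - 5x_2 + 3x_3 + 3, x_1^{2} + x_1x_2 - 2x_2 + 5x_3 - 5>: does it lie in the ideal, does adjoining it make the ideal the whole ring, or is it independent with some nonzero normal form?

First compute the reduced Gröbner basis of I by Buchberger's algorithm.
f_1 = -x_1 - 5x_2 + 3x_3 + 3, LT = x_1.
f_2 = x_1^{2} + x_1x_2 - 2x_2 + 5x_3 - 5, LT = x_1^{2}.

S(f_1,f_2): lcm = x_1^{2}. S = 4x_1x_2 - 3x_1x_3 - 3x_1 + 2x_2 - 5x_3 + 5.
  leading term x_1x_2: subtract (-4x_2)·f_1 from 4x_1x_2 - 3x_1x_3 - 3x_1 + 2x_2 - 5x_3 + 5 → -20x_2^{2} - 3x_1x_3 + 12x_2x_3 - 3x_1 + 14x_2 - 5x_3 + 5
  leading term x_2^{2}: no divisor's leading term divides it; move -20x_2^{2} to the remainder.
  leading term x_1x_3: subtract (3x_3)·f_1 from -3x_1x_3 + 12x_2x_3 - 3x_1 + 14x_2 - 5x_3 + 5 → 27x_2x_3 - 9x_3^{2} - 3x_1 + 14x_2 - 14x_3 + 5
  leading term x_2x_3: no divisor's leading term divides it; move 27x_2x_3 to the remainder.
  leading term x_3^{2}: no divisor's leading term divides it; move -9x_3^{2} to the remainder.
  leading term x_1: subtract (3)·f_1 from -3x_1 + 14x_2 - 14x_3 + 5 → 29x_2 - 23x_3 - 4
  leading term x_2: no divisor's leading term divides it; move 29x_2 to the remainder.
  leading term x_3: no divisor's leading term divides it; move -23x_3 to the remainder.
  leading term 1: no divisor's leading term divides it; move -4 to the remainder.
  remainder -20x_2^{2} + 27x_2x_3 - 9x_3^{2} + 29x_2 - 23x_3 - 4 ≠ 0; add h_3 = -20x_2^{2} + 27x_2x_3 - 9x_3^{2} + 29x_2 - 23x_3 - 4 to the basis.

S(f_1,h_3): leading monomials are coprime, so the S-polynomial reduces to 0 (Buchberger's first criterion).
S(f_2,h_3): leading monomials are coprime, so the S-polynomial reduces to 0 (Buchberger's first criterion).
Every S-polynomial of the final basis reduces to 0, so we have a Gröbner basis.
Inter-reduce: drop elements whose leading term is divisible by another's, tail-reduce, and make monic.
Reduced Gröbner basis: {x_2^{2} - \tfrac{27}{20}x_2x_3 + \tfrac{9}{20}x_3^{2} - \tfrac{29}{20}x_2 + \tfrac{23}{20}x_3 + \tfrac{1}{5}, x_1 + 5x_2 - 3x_3 - 3}.
Label its elements g_1 = x_2^{2} - \tfrac{27}{20}x_2x_3 + \tfrac{9}{20}x_3^{2} - \tfrac{29}{20}x_2 + \tfrac{23}{20}x_3 + \tfrac{1}{5}, g_2 = x_1 + 5x_2 - 3x_3 - 3.

Reduce p = 4x_1x_3 + 2x_3^{2} + 2x_3 + \tfrac{9}{5} modulo G:
  leading term x_1x_3: subtract (4x_3)·g_2 from 4x_1x_3 + 2x_3^{2} + 2x_3 + \tfrac{9}{5} → -20x_2x_3 + 14x_3^{2} + 14x_3 + \tfrac{9}{5}
  leading term x_2x_3: no divisor's leading term divides it; move -20x_2x_3 to the remainder.
  leading term x_3^{2}: no divisor's leading term divides it; move 14x_3^{2} to the remainder.
  leading term x_3: no divisor's leading term divides it; move 14x_3 to the remainder.
  leading term 1: no divisor's leading term divides it; move \tfrac{9}{5} to the remainder.
  normal form = -20x_2x_3 + 14x_3^{2} + 14x_3 + \tfrac{9}{5}.
The normal form is nonzero, so p ∉ I. Since p minus its normal form lies in I, I + (p) = I + (r) where r = -20x_2x_3 + 14x_3^{2} + 14x_3 + \tfrac{9}{5}; decide whether this ideal is the whole ring.
Run Buchberger on G together with r (pairs among the g_i already reduce to 0 since G is a Gröbner basis):
g_1 = x_2^{2} - \tfrac{27}{20}x_2x_3 + \tfrac{9}{20}x_3^{2} - \tfrac{29}{20}x_2 + \tfrac{23}{20}x_3 + \tfrac{1}{5}, LT = x_2^{2}.
g_2 = x_1 + 5x_2 - 3x_3 - 3, LT = x_1.
r = -20x_2x_3 + 14x_3^{2} + 14x_3 + \tfrac{9}{5}, LT = x_2x_3.

S(g_1,g_2): leading monomials are coprime, so the S-polynomial reduces to 0 (Buchberger's first criterion).
S(g_1,r): lcm = x_2^{2}x_3. S = -\tfrac{13}{20}x_2x_3^{2} + \tfrac{9}{20}x_3^{3} - \tfrac{3}{4}x_2x_3 + \tfrac{23}{20}x_3^{2} + \tfrac{9}{100}x_2 + \tfrac{1}{5}x_3.
  leading term x_2x_3^{2}: subtract (\tfrac{13}{400}x_3)·r from -\tfrac{13}{20}x_2x_3^{2} + \tfrac{9}{20}x_3^{3} - \tfrac{3}{4}x_2x_3 + \tfrac{23}{20}x_3^{2} + \tfrac{9}{100}x_2 + \tfrac{1}{5}x_3 → -\tfrac{1}{200}x_3^{3} - \tfrac{3}{4}x_2x_3 + \tfrac{139}{200}x_3^{2} + \tfrac{9}{100}x_2 + \tfrac{283}{2000}x_3
  leading term x_3^{3}: no divisor's leading term divides it; move -\tfrac{1}{200}x_3^{3} to the remainder.
  leading term x_2x_3: subtract (\tfrac{3}{80})·r from -\tfrac{3}{4}x_2x_3 + \tfrac{139}{200}x_3^{2} + \tfrac{9}{100}x_2 + \tfrac{283}{2000}x_3 → \tfrac{17}{100}x_3^{2} + \tfrac{9}{100}x_2 - \tfrac{767}{2000}x_3 - \tfrac{27}{400}
  leading term x_3^{2}: no divisor's leading term divides it; move \tfrac{17}{100}x_3^{2} to the remainder.
  leading term x_2: no divisor's leading term divides it; move \tfrac{9}{100}x_2 to the remainder.
  leading term x_3: no divisor's leading term divides it; move -\tfrac{767}{2000}x_3 to the remainder.
  leading term 1: no divisor's leading term divides it; move -\tfrac{27}{400} to the remainder.
  remainder -\tfrac{1}{200}x_3^{3} + \tfrac{17}{100}x_3^{2} + \tfrac{9}{100}x_2 - \tfrac{767}{2000}x_3 - \tfrac{27}{400} ≠ 0; add m_4 = -\tfrac{1}{200}x_3^{3} + \tfrac{17}{100}x_3^{2} + \tfrac{9}{100}x_2 - \tfrac{767}{2000}x_3 - \tfrac{27}{400} to the basis.

S(g_2,r): leading monomials are coprime, so the S-polynomial reduces to 0 (Buchberger's first criterion).
S(g_1,m_4): leading monomials are coprime, so the S-polynomial reduces to 0 (Buchberger's first criterion).
S(g_2,m_4): leading monomials are coprime, so the S-polynomial reduces to 0 (Buchberger's first criterion).
S(r,m_4): lcm = x_2x_3^{3}. S = -\tfrac{7}{10}x_3^{4} + 34x_2x_3^{2} - \tfrac{7}{10}x_3^{3} + 18x_2^{2} - \tfrac{767}{10}x_2x_3 - \tfrac{9}{100}x_3^{2} - \tfrac{27}{2}x_2.
  leading term x_3^{4}: subtract (140x_3)·m_4 from -\tfrac{7}{10}x_3^{4} + 34x_2x_3^{2} - \tfrac{7}{10}x_3^{3} + 18x_2^{2} - \tfrac{767}{10}x_2x_3 - \tfrac{9}{100}x_3^{2} - \tfrac{27}{2}x_2 → 34x_2x_3^{2} - \tfrac{49}{2}x_3^{3} + 18x_2^{2} - \tfrac{893}{10}x_2x_3 + \tfrac{268}{5}x_3^{2} - \tfrac{27}{2}x_2 + \tfrac{189}{20}x_3
  leading term x_2x_3^{2}: subtract (-\tfrac{17}{10}x_3)·r from 34x_2x_3^{2} - \tfrac{49}{2}x_3^{3} + 18x_2^{2} - \tfrac{893}{10}x_2x_3 + \tfrac{268}{5}x_3^{2} - \tfrac{27}{2}x_2 + \tfrac{189}{20}x_3 → -\tfrac{7}{10}x_3^{3} + 18x_2^{2} - \tfrac{893}{10}x_2x_3 + \tfrac{387}{5}x_3^{2} - \tfrac{27}{2}x_2 + \tfrac{1251}{100}x_3
  leading term x_3^{3}: subtract (140)·m_4 from -\tfrac{7}{10}x_3^{3} + 18x_2^{2} - \tfrac{893}{10}x_2x_3 + \tfrac{387}{5}x_3^{2} - \tfrac{27}{2}x_2 + \tfrac{1251}{100}x_3 → 18x_2^{2} - \tfrac{893}{10}x_2x_3 + \tfrac{268}{5}x_3^{2} - \tfrac{261}{10}x_2 + \tfrac{331}{5}x_3 + \tfrac{189}{20}
  leading term x_2^{2}: subtract (18)·g_1 from 18x_2^{2} - \tfrac{893}{10}x_2x_3 + \tfrac{268}{5}x_3^{2} - \tfrac{261}{10}x_2 + \tfrac{331}{5}x_3 + \tfrac{189}{20} → -65x_2x_3 + \tfrac{91}{2}x_3^{2} + \tfrac{91}{2}x_3 + \tfrac{117}{20}
  leading term x_2x_3: subtract (\tfrac{13}{4})·r from -65x_2x_3 + \tfrac{91}{2}x_3^{2} + \tfrac{91}{2}x_3 + \tfrac{117}{20} → 0
  remainder 0.

Every S-polynomial of the final basis reduces to 0, so we have a Gröbner basis.
Inter-reduce: drop elements whose leading term is divisible by another's, tail-reduce, and make monic.
Reduced Gröbner basis: {x_3^{3} - 34x_3^{2} - 18x_2 + \tfrac{767}{10}x_3 + \tfrac{27}{2}, x_2^{2} - \tfrac{99}{200}x_3^{2} - \tfrac{29}{20}x_2 + \tfrac{41}{200}x_3 + \tfrac{157}{2000}, x_2x_3 - \tfrac{7}{10}x_3^{2} - \tfrac{7}{10}x_3 - \tfrac{9}{100}, x_1 + 5x_2 - 3x_3 - 3}.
The reduced Gröbner basis of I + (p) is {x_3^{3} - 34x_3^{2} - 18x_2 + \tfrac{767}{10}x_3 + \tfrac{27}{2}, x_2^{2} - \tfrac{99}{200}x_3^{2} - \tfrac{29}{20}x_2 + \tfrac{41}{200}x_3 + \tfrac{157}{2000}, x_2x_3 - \tfrac{7}{10}x_3^{2} - \tfrac{7}{10}x_3 - \tfrac{9}{100}, x_1 + 5x_2 - 3x_3 - 3} ≠ {1}, a proper ideal, so the enlarged system stays consistent: p is independent of I, with normal form -20x_2x_3 + 14x_3^{2} + 14x_3 + \tfrac{9}{5}.

4x_1x_3 + 2x_3^{2} + 2x_3 + \tfrac{9}{5} is independent of I; its normal form modulo I is -20x_2x_3 + 14x_3^{2} + 14x_3 + \tfrac{9}{5}.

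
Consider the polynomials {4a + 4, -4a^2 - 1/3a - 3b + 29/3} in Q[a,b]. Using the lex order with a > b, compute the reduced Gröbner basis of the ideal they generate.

G = {a + 1, b - 2}

f_1 = 4a + 4, LT = a.
f_2 = -4a^2 - 1/3a - 3b + 29/3, LT = a^2.

S(f_1,f_2): lcm = a^2. S = 11/12a - 3/4b + 29/12.
  leading term a: subtract (11/48)·f_1 from 11/12a - 3/4b + 29/12 → -3/4b + 3/2
  leading term b: no divisor's leading term divides it; move -3/4b to the remainder.
  leading term 1: no divisor's leading term divides it; move 3/2 to the remainder.
  remainder -3/4b + 3/2 ≠ 0; add g_3 = -3/4b + 3/2 to the basis.

The other S-polynomials (S(f_1,g_3), S(f_2,g_3)) all reduce to 0 modulo the current basis, so we have a Gröbner basis.
Inter-reduce: drop elements whose leading term is divisible by another's, tail-reduce, and make monic.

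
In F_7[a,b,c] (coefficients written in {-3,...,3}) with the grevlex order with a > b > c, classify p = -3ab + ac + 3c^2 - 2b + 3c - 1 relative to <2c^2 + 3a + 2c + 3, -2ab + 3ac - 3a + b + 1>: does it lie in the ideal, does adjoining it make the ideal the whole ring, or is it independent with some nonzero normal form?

-3ab + ac + 3c^2 - 2b + 3c - 1 lies in I (it reduces to 0).

First compute the reduced Gröbner basis of I by Buchberger's algorithm.
f_1 = 2c^2 + 3a + 2c + 3, LT = c^2.
f_2 = -2ab + 3ac - 3a + b + 1, LT = ab.

The S-polynomials (S(f_1,f_2)) all reduce to 0 modulo the current basis, so we have a Gröbner basis.
Inter-reduce: drop elements whose leading term is divisible by another's, tail-reduce, and make monic.
Reduced Gröbner basis: {ab + 2ac - 2a + 3b + 3, c^2 - 2a + c - 2}.
Label its elements g_1 = ab + 2ac - 2a + 3b + 3, g_2 = c^2 - 2a + c - 2.

Reduce p = -3ab + ac + 3c^2 - 2b + 3c - 1 modulo G:
  leading term ab: subtract (-3)·g_1 from -3ab + ac + 3c^2 - 2b + 3c - 1 → 3c^2 + a + 3c + 1
  leading term c^2: subtract (3)·g_2 from 3c^2 + a + 3c + 1 → 0
  normal form = 0.
Since the normal form is 0, p ∈ I.

The remainder on division by a Gröbner basis is unique — it is the normal form.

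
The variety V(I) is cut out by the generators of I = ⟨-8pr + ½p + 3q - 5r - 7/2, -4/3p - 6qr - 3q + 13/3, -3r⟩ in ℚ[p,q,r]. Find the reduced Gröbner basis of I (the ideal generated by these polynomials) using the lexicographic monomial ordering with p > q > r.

f_1 = -8pr + ½p + 3q - 5r - 7/2, LT = pr.
f_2 = -4/3p - 6qr - 3q + 13/3, LT = p.
f_3 = -3r, LT = r.

S(f_1,f_2): lcm = pr. S = -1/16p - 9/2qr² - 9/4qr - ⅜q + 31/8r + 7/16.
  reduce S modulo (f_1, f_2, f_3):
  remainder -15/64q + 15/64 ≠ 0; add g_4 = -15/64q + 15/64 to the basis.

The other S-polynomials (S(f_1,f_3), S(f_2,f_3), S(f_1,g_4), S(f_2,g_4), S(f_3,g_4)) all reduce to 0 modulo the current basis, so we have a Gröbner basis.
Inter-reduce: drop elements whose leading term is divisible by another's, tail-reduce, and make monic.

G = {p - 1, q - 1, r}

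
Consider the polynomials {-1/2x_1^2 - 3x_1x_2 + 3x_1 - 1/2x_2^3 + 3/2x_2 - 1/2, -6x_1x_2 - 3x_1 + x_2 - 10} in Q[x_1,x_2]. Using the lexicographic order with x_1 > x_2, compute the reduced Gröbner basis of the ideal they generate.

G = {x_1 - 4/7x_2^4 - 2/7x_2^3 + 8/7x_2^2 + 59/9x_2 - 368/63, x_2^5 + x_2^4 - 7/4x_2^3 - 449/36x_2^2 + 151/36x_2 + 289/36}

f_1 = -1/2x_1^2 - 3x_1x_2 + 3x_1 - 1/2x_2^3 + 3/2x_2 - 1/2, LT = x_1^2.
f_2 = -6x_1x_2 - 3x_1 + x_2 - 10, LT = x_1x_2.

S(f_1,f_2): lcm = x_1^2x_2. S = -1/2x_1^2 + 6x_1x_2^2 - 35/6x_1x_2 - 5/3x_1 + x_2^4 - 3x_2^2 + x_2.
  leading term x_1^2: subtract (1)·f_1 from -1/2x_1^2 + 6x_1x_2^2 - 35/6x_1x_2 - 5/3x_1 + x_2^4 - 3x_2^2 + x_2 → 6x_1x_2^2 - 17/6x_1x_2 - 14/3x_1 + x_2^4 + 1/2x_2^3 - 3x_2^2 - 1/2x_2 + 1/2
  leading term x_1x_2^2: subtract (-x_2)·f_2 from 6x_1x_2^2 - 17/6x_1x_2 - 14/3x_1 + x_2^4 + 1/2x_2^3 - 3x_2^2 - 1/2x_2 + 1/2 → -35/6x_1x_2 - 14/3x_1 + x_2^4 + 1/2x_2^3 - 2x_2^2 - 21/2x_2 + 1/2
  leading term x_1x_2: subtract (35/36)·f_2 from -35/6x_1x_2 - 14/3x_1 + x_2^4 + 1/2x_2^3 - 2x_2^2 - 21/2x_2 + 1/2 → -7/4x_1 + x_2^4 + 1/2x_2^3 - 2x_2^2 - 413/36x_2 + 92/9
  leading term x_1: no divisor's leading term divides it; move -7/4x_1 to the remainder.
  leading term x_2^4: no divisor's leading term divides it; move x_2^4 to the remainder.
  leading term x_2^3: no divisor's leading term divides it; move 1/2x_2^3 to the remainder.
  leading term x_2^2: no divisor's leading term divides it; move -2x_2^2 to the remainder.
  leading term x_2: no divisor's leading term divides it; move -413/36x_2 to the remainder.
  leading term 1: no divisor's leading term divides it; move 92/9 to the remainder.
  remainder -7/4x_1 + x_2^4 + 1/2x_2^3 - 2x_2^2 - 413/36x_2 + 92/9 ≠ 0; add g_3 = -7/4x_1 + x_2^4 + 1/2x_2^3 - 2x_2^2 - 413/36x_2 + 92/9 to the basis.

S(f_2,g_3): lcm = x_1x_2. S = 1/2x_1 + 4/7x_2^5 + 2/7x_2^4 - 8/7x_2^3 - 59/9x_2^2 + 715/126x_2 + 5/3.
  leading term x_1: subtract (-2/7)·g_3 from 1/2x_1 + 4/7x_2^5 + 2/7x_2^4 - 8/7x_2^3 - 59/9x_2^2 + 715/126x_2 + 5/3 → 4/7x_2^5 + 4/7x_2^4 - x_2^3 - 449/63x_2^2 + 151/63x_2 + 289/63
  leading term x_2^5: no divisor's leading term divides it; move 4/7x_2^5 to the remainder.
  leading term x_2^4: no divisor's leading term divides it; move 4/7x_2^4 to the remainder.
  leading term x_2^3: no divisor's leading term divides it; move -x_2^3 to the remainder.
  leading term x_2^2: no divisor's leading term divides it; move -449/63x_2^2 to the remainder.
  leading term x_2: no divisor's leading term divides it; move 151/63x_2 to the remainder.
  leading term 1: no divisor's leading term divides it; move 289/63 to the remainder.
  remainder 4/7x_2^5 + 4/7x_2^4 - x_2^3 - 449/63x_2^2 + 151/63x_2 + 289/63 ≠ 0; add g_4 = 4/7x_2^5 + 4/7x_2^4 - x_2^3 - 449/63x_2^2 + 151/63x_2 + 289/63 to the basis.

The other S-polynomials (S(f_1,g_3), S(f_1,g_4), S(f_2,g_4), S(g_3,g_4)) all reduce to 0 modulo the current basis, so we have a Gröbner basis.
Inter-reduce: drop elements whose leading term is divisible by another's, tail-reduce, and make monic.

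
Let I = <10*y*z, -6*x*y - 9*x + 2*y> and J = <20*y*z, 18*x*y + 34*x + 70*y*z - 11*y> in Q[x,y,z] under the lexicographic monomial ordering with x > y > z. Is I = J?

No, the ideals differ.

Equality of ideals is decidable: compute both reduced Gröbner bases (unique for the ordering) and check whether they agree.
Buchberger on the first generating set:
f_1 = 10*y*z, LT = y*z.
f_2 = -6*x*y - 9*x + 2*y, LT = x*y.

S(f_1,f_2): lcm = x*y*z. S = -3/2*x*z + 1/3*y*z.
  leading term x*z: no divisor's leading term divides it; move -3/2*x*z to the remainder.
  leading term y*z: subtract (1/30)·f_1 from 1/3*y*z → 0
  remainder -3/2*x*z ≠ 0; add g_3 = -3/2*x*z to the basis.

The other S-polynomials (S(f_1,g_3), S(f_2,g_3)) all reduce to 0 modulo the current basis, so we have a Gröbner basis.
Inter-reduce: drop elements whose leading term is divisible by another's, tail-reduce, and make monic.
Reduced Gröbner basis: {x*y + 3/2*x - 1/3*y, x*z, y*z}.

Buchberger on the second generating set:
h_1 = 20*y*z, LT = y*z.
h_2 = 18*x*y + 34*x + 70*y*z - 11*y, LT = x*y.

S(h_1,h_2): lcm = x*y*z. S = -17/9*x*z - 35/9*y*z**2 + 11/18*y*z.
  leading term x*z: no divisor's leading term divides it; move -17/9*x*z to the remainder.
  leading term y*z**2: subtract (-7/36*z)·h_1 from -35/9*y*z**2 + 11/18*y*z → 11/18*y*z
  leading term y*z: subtract (11/360)·h_1 from 11/18*y*z → 0
  remainder -17/9*x*z ≠ 0; add k_3 = -17/9*x*z to the basis.

The other S-polynomials (S(h_1,k_3), S(h_2,k_3)) all reduce to 0 modulo the current basis, so we have a Gröbner basis.
Inter-reduce: drop elements whose leading term is divisible by another's, tail-reduce, and make monic.
Reduced Gröbner basis: {x*y + 17/9*x - 11/18*y, x*z, y*z}.

The bases are distinct; the ideals are different.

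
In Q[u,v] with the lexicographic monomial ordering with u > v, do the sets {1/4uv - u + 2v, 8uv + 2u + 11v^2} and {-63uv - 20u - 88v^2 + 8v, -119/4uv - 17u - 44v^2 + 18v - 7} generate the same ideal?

Since reduced Gröbner bases are canonical representatives of ideals under a given ordering, it suffices to compute and compare them.
Buchberger on the first generating set:
f_1 = 1/4uv - u + 2v, LT = uv.
f_2 = 8uv + 2u + 11v^2, LT = uv.

S(f_1,f_2): lcm = uv. S = -17/4u - 11/8v^2 + 8v.
  leading term u: no divisor's leading term divides it; move -17/4u to the remainder.
  leading term v^2: no divisor's leading term divides it; move -11/8v^2 to the remainder.
  leading term v: no divisor's leading term divides it; move 8v to the remainder.
  remainder -17/4u - 11/8v^2 + 8v ≠ 0; add g_3 = -17/4u - 11/8v^2 + 8v to the basis.

S(f_1,g_3): lcm = uv. S = -4u - 11/34v^3 + 32/17v^2 + 8v.
  leading term u: subtract (16/17)·g_3 from -4u - 11/34v^3 + 32/17v^2 + 8v → -11/34v^3 + 54/17v^2 + 8/17v
  leading term v^3: no divisor's leading term divides it; move -11/34v^3 to the remainder.
  leading term v^2: no divisor's leading term divides it; move 54/17v^2 to the remainder.
  leading term v: no divisor's leading term divides it; move 8/17v to the remainder.
  remainder -11/34v^3 + 54/17v^2 + 8/17v ≠ 0; add g_4 = -11/34v^3 + 54/17v^2 + 8/17v to the basis.

S(f_2,g_3): lcm = uv. S = 1/4u - 11/34v^3 + 443/136v^2.
  leading term u: subtract (-1/17)·g_3 from 1/4u - 11/34v^3 + 443/136v^2 → -11/34v^3 + 54/17v^2 + 8/17v
  leading term v^3: subtract (1)·g_4 from -11/34v^3 + 54/17v^2 + 8/17v → 0
  remainder 0.

S(f_1,g_4): lcm = uv^3. S = 64/11uv^2 + 16/11uv + 8v^3.
  leading term uv^2: subtract (256/11v)·f_1 from 64/11uv^2 + 16/11uv + 8v^3 → 272/11uv + 8v^3 - 512/11v^2
  leading term uv: subtract (1088/11)·f_1 from 272/11uv + 8v^3 - 512/11v^2 → 1088/11u + 8v^3 - 512/11v^2 - 2176/11v
  leading term u: subtract (-256/11)·g_3 from 1088/11u + 8v^3 - 512/11v^2 - 2176/11v → 8v^3 - 864/11v^2 - 128/11v
  leading term v^3: subtract (-272/11)·g_4 from 8v^3 - 864/11v^2 - 128/11v → 0
  remainder 0.

S(f_2,g_4): lcm = uv^3. S = 443/44uv^2 + 16/11uv + 11/8v^4.
  leading term uv^2: subtract (443/11v)·f_1 from 443/44uv^2 + 16/11uv + 11/8v^4 → 459/11uv + 11/8v^4 - 886/11v^2
  leading term uv: subtract (1836/11)·f_1 from 459/11uv + 11/8v^4 - 886/11v^2 → 1836/11u + 11/8v^4 - 886/11v^2 - 3672/11v
  leading term u: subtract (-432/11)·g_3 from 1836/11u + 11/8v^4 - 886/11v^2 - 3672/11v → 11/8v^4 - 1480/11v^2 - 216/11v
  leading term v^4: subtract (-17/4v)·g_4 from 11/8v^4 - 1480/11v^2 - 216/11v → 27/2v^3 - 1458/11v^2 - 216/11v
  leading term v^3: subtract (-459/11)·g_4 from 27/2v^3 - 1458/11v^2 - 216/11v → 0
  remainder 0.

S(g_3,g_4): leading monomials are coprime, so the S-polynomial reduces to 0 (Buchberger's first criterion).
Every S-polynomial of the final basis reduces to 0, so we have a Gröbner basis.
Inter-reduce: drop elements whose leading term is divisible by another's, tail-reduce, and make monic.
Reduced Gröbner basis: {u + 11/34v^2 - 32/17v, v^3 - 108/11v^2 - 16/11v}.

Buchberger on the second generating set:
h_1 = -63uv - 20u - 88v^2 + 8v, LT = uv.
h_2 = -119/4uv - 17u - 44v^2 + 18v - 7, LT = uv.

S(h_1,h_2): lcm = uv. S = -16/63u - 88/1071v^2 + 512/1071v - 4/17.
  leading term u: no divisor's leading term divides it; move -16/63u to the remainder.
  leading term v^2: no divisor's leading term divides it; move -88/1071v^2 to the remainder.
  leading term v: no divisor's leading term divides it; move 512/1071v to the remainder.
  leading term 1: no divisor's leading term divides it; move -4/17 to the remainder.
  remainder -16/63u - 88/1071v^2 + 512/1071v - 4/17 ≠ 0; add k_3 = -16/63u - 88/1071v^2 + 512/1071v - 4/17 to the basis.

S(h_1,k_3): lcm = uv. S = 20/63u - 11/34v^3 + 3512/1071v^2 - 4513/4284v.
  leading term u: subtract (-5/4)·k_3 from 20/63u - 11/34v^3 + 3512/1071v^2 - 4513/4284v → -11/34v^3 + 54/17v^2 - 31/68v - 5/17
  leading term v^3: no divisor's leading term divides it; move -11/34v^3 to the remainder.
  leading term v^2: no divisor's leading term divides it; move 54/17v^2 to the remainder.
  leading term v: no divisor's leading term divides it; move -31/68v to the remainder.
  leading term 1: no divisor's leading term divides it; move -5/17 to the remainder.
  remainder -11/34v^3 + 54/17v^2 - 31/68v - 5/17 ≠ 0; add k_4 = -11/34v^3 + 54/17v^2 - 31/68v - 5/17 to the basis.

S(h_2,k_3): lcm = uv. S = 4/7u - 11/34v^3 + 400/119v^2 - 729/476v + 4/17.
  leading term u: subtract (-9/4)·k_3 from 4/7u - 11/34v^3 + 400/119v^2 - 729/476v + 4/17 → -11/34v^3 + 54/17v^2 - 31/68v - 5/17
  leading term v^3: subtract (1)·k_4 from -11/34v^3 + 54/17v^2 - 31/68v - 5/17 → 0
  remainder 0.

S(h_1,k_4): lcm = uv^3. S = 7024/693uv^2 - 31/22uv - 10/11u + 88/63v^4 - 8/63v^3.
  leading term uv^2: subtract (-7024/43659v)·h_1 from 7024/693uv^2 - 31/22uv - 10/11u + 88/63v^4 - 8/63v^3 → -403999/87318uv - 10/11u + 88/63v^4 - 56696/3969v^3 + 56192/43659v^2
  leading term uv: subtract (403999/5501034)·h_1 from -403999/87318uv - 10/11u + 88/63v^4 - 56696/3969v^3 + 56192/43659v^2 → 1539520/2750517u + 88/63v^4 - 56696/3969v^3 + 21316052/2750517v^2 - 1615996/2750517v
  leading term u: subtract (-96220/43659)·k_3 from 1539520/2750517u + 88/63v^4 - 56696/3969v^3 + 21316052/2750517v^2 - 1615996/2750517v → 88/63v^4 - 56696/3969v^3 + 36716/4851v^2 + 20348/43659v - 22640/43659
  leading term v^4: subtract (-272/63v)·k_4 from 88/63v^4 - 56696/3969v^3 + 36716/4851v^2 + 20348/43659v - 22640/43659 → -2264/3969v^3 + 9056/1617v^2 - 35092/43659v - 22640/43659
  leading term v^3: subtract (76976/43659)·k_4 from -2264/3969v^3 + 9056/1617v^2 - 35092/43659v - 22640/43659 → 0
  remainder 0.

S(h_2,k_4): lcm = uv^3. S = 800/77uv^2 - 31/22uv - 10/11u + 176/119v^4 - 72/119v^3 + 4/17v^2.
  leading term uv^2: subtract (-800/4851v)·h_1 from 800/77uv^2 - 31/22uv - 10/11u + 176/119v^4 - 72/119v^3 + 4/17v^2 → -45671/9702uv - 10/11u + 176/119v^4 - 113336/7497v^3 + 128204/82467v^2
  leading term uv: subtract (45671/611226)·h_1 from -45671/9702uv - 10/11u + 176/119v^4 - 113336/7497v^3 + 128204/82467v^2 → 178880/305613u + 176/119v^4 - 113336/7497v^3 + 42238760/5195421v^2 - 182684/305613v
  leading term u: subtract (-11180/4851)·k_3 from 178880/305613u + 176/119v^4 - 113336/7497v^3 + 42238760/5195421v^2 - 182684/305613v → 176/119v^4 - 113336/7497v^3 + 4280/539v^2 + 41564/82467v - 44720/82467
  leading term v^4: subtract (-32/7v)·k_4 from 176/119v^4 - 113336/7497v^3 + 4280/539v^2 + 41564/82467v - 44720/82467 → -4472/7497v^3 + 53664/9163v^2 - 69316/82467v - 44720/82467
  leading term v^3: subtract (8944/4851)·k_4 from -4472/7497v^3 + 53664/9163v^2 - 69316/82467v - 44720/82467 → 0
  remainder 0.

S(k_3,k_4): leading monomials are coprime, so the S-polynomial reduces to 0 (Buchberger's first criterion).
Every S-polynomial of the final basis reduces to 0, so we have a Gröbner basis.
Inter-reduce: drop elements whose leading term is divisible by another's, tail-reduce, and make monic.
Reduced Gröbner basis: {u + 11/34v^2 - 32/17v + 63/68, v^3 - 108/11v^2 + 31/22v + 10/11}.

The bases are distinct; the ideals are different.

No, the ideals differ.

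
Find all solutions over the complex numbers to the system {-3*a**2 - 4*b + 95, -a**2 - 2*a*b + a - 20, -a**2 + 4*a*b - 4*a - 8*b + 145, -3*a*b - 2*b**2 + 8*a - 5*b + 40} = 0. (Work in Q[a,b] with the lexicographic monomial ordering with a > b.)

{(-5, 5)}

Compute a lex Gröbner basis by Buchberger's algorithm.
f_1 = -3*a**2 - 4*b + 95, LT = a**2.
f_2 = -a**2 - 2*a*b + a - 20, LT = a**2.
f_3 = -a**2 + 4*a*b - 4*a - 8*b + 145, LT = a**2.
f_4 = -3*a*b + 8*a - 2*b**2 - 5*b + 40, LT = a*b.

S(f_1,f_2): lcm = a**2. S = -2*a*b + a + 4/3*b - 155/3.
  reduce S modulo (f_1, f_2, f_3, f_4):
  remainder -13/3*a + 4/3*b**2 + 14/3*b - 235/3 ≠ 0; add h_5 = -13/3*a + 4/3*b**2 + 14/3*b - 235/3 to the basis.

S(f_1,f_3): lcm = a**2. S = 4*a*b - 4*a - 20/3*b + 340/3.
  reduce S modulo (f_1, f_2, f_3, f_4, h_5):
  remainder -8/13*b**2 - 80/13*b + 600/13 ≠ 0; add h_6 = -8/13*b**2 - 80/13*b + 600/13 to the basis.

S(f_1,f_4): lcm = a**2*b. S = 8/3*a**2 - 2/3*a*b**2 - 5/3*a*b + 40/3*a + 4/3*b**2 - 95/3*b.
  reduce S modulo (f_1, f_2, f_3, f_4, h_5, h_6):
  remainder -440/27*b + 2200/27 ≠ 0; add h_7 = -440/27*b + 2200/27 to the basis.

The other S-polynomials (S(f_2,f_3), S(f_2,f_4), S(f_3,f_4), S(f_1,h_5), S(f_2,h_5), S(f_3,h_5), S(f_4,h_5), S(f_1,h_6), S(f_2,h_6), S(f_3,h_6), S(f_4,h_6), S(h_5,h_6), S(f_1,h_7), S(f_2,h_7), S(f_3,h_7), S(f_4,h_7), S(h_5,h_7), S(h_6,h_7)) all reduce to 0 modulo the current basis, so we have a Gröbner basis.
Inter-reduce: drop elements whose leading term is divisible by another's, tail-reduce, and make monic.
Reduced Gröbner basis: {a + 5, b - 5}.

A lex Gröbner basis eliminates variables successively. Here b - 5 depends only on b, with roots {5}; lifting each root through the earlier basis elements recovers the full solutions.
  b = 5: the earlier basis element becomes a + 5 = 0, giving a = -5 — point (-5, 5).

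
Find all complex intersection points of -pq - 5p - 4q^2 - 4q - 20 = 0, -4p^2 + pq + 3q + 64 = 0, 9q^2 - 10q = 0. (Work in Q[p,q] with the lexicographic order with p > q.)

{(-4, 0)}

Compute a lex Gröbner basis by Buchberger's algorithm.
f_1 = -pq - 5p - 4q^2 - 4q - 20, LT = pq.
f_2 = -4p^2 + pq + 3q + 64, LT = p^2.
f_3 = 9q^2 - 10q, LT = q^2.

S(f_1,f_2): lcm = p^2q. S = 5p^2 + 17/4pq^2 + 4pq + 20p + 3/4q^2 + 16q.
  leading term p^2: subtract (-5/4)·f_2 from 5p^2 + 17/4pq^2 + 4pq + 20p + 3/4q^2 + 16q → 17/4pq^2 + 21/4pq + 20p + 3/4q^2 + 79/4q + 80
  leading term pq^2: subtract (-17/4q)·f_1 from 17/4pq^2 + 21/4pq + 20p + 3/4q^2 + 79/4q + 80 → -16pq + 20p - 17q^3 - 65/4q^2 - 261/4q + 80
  leading term pq: subtract (16)·f_1 from -16pq + 20p - 17q^3 - 65/4q^2 - 261/4q + 80 → 100p - 17q^3 + 191/4q^2 - 5/4q + 400
  leading term p: no divisor's leading term divides it; move 100p to the remainder.
  leading term q^3: subtract (-17/9q)·f_3 from -17q^3 + 191/4q^2 - 5/4q + 400 → 1039/36q^2 - 5/4q + 400
  leading term q^2: subtract (1039/324)·f_3 from 1039/36q^2 - 5/4q + 400 → 9985/324q + 400
  leading term q: no divisor's leading term divides it; move 9985/324q to the remainder.
  leading term 1: no divisor's leading term divides it; move 400 to the remainder.
  remainder 100p + 9985/324q + 400 ≠ 0; add h_4 = 100p + 9985/324q + 400 to the basis.

S(f_1,f_3): lcm = pq^2. S = 55/9pq + 4q^3 + 4q^2 + 20q.
  leading term pq: subtract (-55/9)·f_1 from 55/9pq + 4q^3 + 4q^2 + 20q → -275/9p + 4q^3 - 184/9q^2 - 40/9q - 1100/9
  leading term p: subtract (-11/36)·h_4 from -275/9p + 4q^3 - 184/9q^2 - 40/9q - 1100/9 → 4q^3 - 184/9q^2 + 57995/11664q
  leading term q^3: subtract (4/9q)·f_3 from 4q^3 - 184/9q^2 + 57995/11664q → -16q^2 + 57995/11664q
  leading term q^2: subtract (-16/9)·f_3 from -16q^2 + 57995/11664q → -149365/11664q
  leading term q: no divisor's leading term divides it; move -149365/11664q to the remainder.
  remainder -149365/11664q ≠ 0; add h_5 = -149365/11664q to the basis.

The other S-polynomials (S(f_2,f_3), S(f_1,h_4), S(f_2,h_4), S(f_3,h_4), S(f_1,h_5), S(f_2,h_5), S(f_3,h_5), S(h_4,h_5)) all reduce to 0 modulo the current basis, so we have a Gröbner basis.
Inter-reduce: drop elements whose leading term is divisible by another's, tail-reduce, and make monic.
Reduced Gröbner basis: {p + 4, q}.

Since the basis is lex-ordered, q is univariate in q. Its roots are {0}. Back-substituting each root into the other basis elements fixes the other coordinates.
  q = 0: the earlier basis element becomes p + 4 = 0, giving p = -4 — point (-4, 0).
Zero-dimensionality of the ideal guarantees finitely many solutions over ℂ.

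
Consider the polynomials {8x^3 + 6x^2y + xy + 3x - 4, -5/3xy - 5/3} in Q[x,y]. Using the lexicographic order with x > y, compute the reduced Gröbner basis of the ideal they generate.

f_1 = 8x^3 + 6x^2y + xy + 3x - 4, LT = x^3.
f_2 = -5/3xy - 5/3, LT = xy.

S(f_1,f_2): lcm = x^3y. S = 3/4x^2y^2 - x^2 + 1/8xy^2 + 3/8xy - 1/2y.
  reduce S modulo (f_1, f_2):
  remainder -x^2 - 5/8y + 3/8 ≠ 0; add g_3 = -x^2 - 5/8y + 3/8 to the basis.

S(f_2,g_3): lcm = x^2y. S = x - 5/8y^2 + 3/8y.
  reduce S modulo (f_1, f_2, g_3):
  remainder x - 5/8y^2 + 3/8y ≠ 0; add g_4 = x - 5/8y^2 + 3/8y to the basis.

S(f_2,g_4): lcm = xy. S = 5/8y^3 - 3/8y^2 + 1.
  reduce S modulo (f_1, f_2, g_3, g_4):
  remainder 5/8y^3 - 3/8y^2 + 1 ≠ 0; add g_5 = 5/8y^3 - 3/8y^2 + 1 to the basis.

The other S-polynomials (S(f_1,g_3), S(f_1,g_4), S(g_3,g_4), S(f_1,g_5), S(f_2,g_5), S(g_3,g_5), S(g_4,g_5)) all reduce to 0 modulo the current basis, so we have a Gröbner basis.
Inter-reduce: drop elements whose leading term is divisible by another's, tail-reduce, and make monic.

G = {x - 5/8y^2 + 3/8y, y^3 - 3/5y^2 + 8/5}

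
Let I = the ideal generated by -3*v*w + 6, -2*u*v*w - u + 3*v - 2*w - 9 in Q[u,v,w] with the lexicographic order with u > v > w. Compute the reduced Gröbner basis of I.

G = {u - 3/5*v + 2/5*w + 9/5, v*w - 2}

The reduced Gröbner basis is the canonical form of the ideal for this ordering.

f_1 = -3*v*w + 6, LT = v*w.
f_2 = -2*u*v*w - u + 3*v - 2*w - 9, LT = u*v*w.

S(f_1,f_2): lcm = u*v*w. S = -5/2*u + 3/2*v - w - 9/2.
  leading term u: no divisor's leading term divides it; move -5/2*u to the remainder.
  leading term v: no divisor's leading term divides it; move 3/2*v to the remainder.
  leading term w: no divisor's leading term divides it; move -w to the remainder.
  leading term 1: no divisor's leading term divides it; move -9/2 to the remainder.
  remainder -5/2*u + 3/2*v - w - 9/2 ≠ 0; add g_3 = -5/2*u + 3/2*v - w - 9/2 to the basis.

The other S-polynomials (S(f_1,g_3), S(f_2,g_3)) all reduce to 0 modulo the current basis, so we have a Gröbner basis.
Inter-reduce: drop elements whose leading term is divisible by another's, tail-reduce, and make monic.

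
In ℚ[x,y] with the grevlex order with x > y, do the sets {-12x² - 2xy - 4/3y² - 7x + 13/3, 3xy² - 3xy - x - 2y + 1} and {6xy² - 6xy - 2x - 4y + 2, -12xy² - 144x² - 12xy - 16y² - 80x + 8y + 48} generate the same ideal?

Yes, the ideals are equal.

For a fixed monomial order, each ideal has a unique reduced Gröbner basis; comparing bases decides equality.
Buchberger on the first generating set:
f_1 = -12x² - 2xy - 4/3y² - 7x + 13/3, LT = x².
f_2 = 3xy² - 3xy - x - 2y + 1, LT = xy².

S(f_1,f_2): lcm = x²y². S = ⅙xy³ + 1/9y⁴ + x²y + 7/12xy² + ⅓x² + ⅔xy - 13/36y² - ⅓x.
  reduce S modulo (f_1, f_2):
  remainder 1/9y⁴ - 1/9y³ + ⅔xy - 31/108y² - ⅓x + 25/36y - 2/27 ≠ 0; add g_3 = 1/9y⁴ - 1/9y³ + ⅔xy - 31/108y² - ⅓x + 25/36y - 2/27 to the basis.

The other S-polynomials (S(f_1,g_3), S(f_2,g_3)) all reduce to 0 modulo the current basis, so we have a Gröbner basis.
Inter-reduce: drop elements whose leading term is divisible by another's, tail-reduce, and make monic.
Reduced Gröbner basis: {y⁴ - y³ + 6xy - 31/12y² - 3x + 25/4y - ⅔, xy² - xy - ⅓x - ⅔y + ⅓, x² + ⅙xy + 1/9y² + 7/12x - 13/36}.

Buchberger on the second generating set:
h_1 = 6xy² - 6xy - 2x - 4y + 2, LT = xy².
h_2 = -12xy² - 144x² - 12xy - 16y² - 80x + 8y + 48, LT = xy².

S(h_1,h_2): lcm = xy². S = -12x² - 2xy - 4/3y² - 7x + 13/3.
  reduce S modulo (h_1, h_2):
  remainder -12x² - 2xy - 4/3y² - 7x + 13/3 ≠ 0; add k_3 = -12x² - 2xy - 4/3y² - 7x + 13/3 to the basis.

S(h_1,k_3): lcm = x²y². S = -⅙xy³ - 1/9y⁴ - x²y - 7/12xy² - ⅓x² - ⅔xy + 13/36y² + ⅓x.
  reduce S modulo (h_1, h_2, k_3):
  remainder -1/9y⁴ + 1/9y³ - ⅔xy + 31/108y² + ⅓x - 25/36y + 2/27 ≠ 0; add k_4 = -1/9y⁴ + 1/9y³ - ⅔xy + 31/108y² + ⅓x - 25/36y + 2/27 to the basis.

The other S-polynomials (S(h_2,k_3), S(h_1,k_4), S(h_2,k_4), S(k_3,k_4)) all reduce to 0 modulo the current basis, so we have a Gröbner basis.
Inter-reduce: drop elements whose leading term is divisible by another's, tail-reduce, and make monic.
Reduced Gröbner basis: {y⁴ - y³ + 6xy - 31/12y² - 3x + 25/4y - ⅔, xy² - xy - ⅓x - ⅔y + ⅓, x² + ⅙xy + 1/9y² + 7/12x - 13/36}.

The two bases agree; hence the ideals are identical.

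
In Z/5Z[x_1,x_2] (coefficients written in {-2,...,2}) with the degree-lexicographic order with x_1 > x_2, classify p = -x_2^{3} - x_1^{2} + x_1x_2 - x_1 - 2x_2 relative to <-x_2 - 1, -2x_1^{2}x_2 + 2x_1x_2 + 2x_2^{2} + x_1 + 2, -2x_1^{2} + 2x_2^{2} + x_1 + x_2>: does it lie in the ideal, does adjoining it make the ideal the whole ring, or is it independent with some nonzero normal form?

First compute the reduced Gröbner basis of I by Buchberger's algorithm.
f_1 = -x_2 - 1, LT = x_2.
f_2 = -2x_1^{2}x_2 + 2x_1x_2 + 2x_2^{2} + x_1 + 2, LT = x_1^{2}x_2.
f_3 = -2x_1^{2} + 2x_2^{2} + x_1 + x_2, LT = x_1^{2}.

The S-polynomials (S(f_1,f_2), S(f_1,f_3), S(f_2,f_3)) all reduce to 0 modulo the current basis, so we have a Gröbner basis.
Inter-reduce: drop elements whose leading term is divisible by another's, tail-reduce, and make monic.
Reduced Gröbner basis: {x_1^{2} + 2x_1 + 2, x_2 + 1}.
Label its elements g_1 = x_1^{2} + 2x_1 + 2, g_2 = x_2 + 1.

Reduce p = -x_2^{3} - x_1^{2} + x_1x_2 - x_1 - 2x_2 modulo G:
  leading term x_2^{3}: subtract (-x_2^{2})·g_2 from -x_2^{3} - x_1^{2} + x_1x_2 - x_1 - 2x_2 → -x_1^{2} + x_1x_2 + x_2^{2} - x_1 - 2x_2
  leading term x_1^{2}: subtract (-1)·g_1 from -x_1^{2} + x_1x_2 + x_2^{2} - x_1 - 2x_2 → x_1x_2 + x_2^{2} + x_1 - 2x_2 + 2
  leading term x_1x_2: subtract (x_1)·g_2 from x_1x_2 + x_2^{2} + x_1 - 2x_2 + 2 → x_2^{2} - 2x_2 + 2
  leading term x_2^{2}: subtract (x_2)·g_2 from x_2^{2} - 2x_2 + 2 → 2x_2 + 2
  leading term x_2: subtract (2)·g_2 from 2x_2 + 2 → 0
  normal form = 0.
Since the normal form is 0, p ∈ I.

-x_2^{3} - x_1^{2} + x_1x_2 - x_1 - 2x_2 lies in I (it reduces to 0).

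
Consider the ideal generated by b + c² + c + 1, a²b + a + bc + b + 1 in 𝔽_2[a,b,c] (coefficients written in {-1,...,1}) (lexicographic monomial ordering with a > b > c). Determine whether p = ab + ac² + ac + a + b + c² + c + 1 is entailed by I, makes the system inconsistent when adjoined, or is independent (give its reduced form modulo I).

First compute the reduced Gröbner basis of I by Buchberger's algorithm.
f_1 = b + c² + c + 1, LT = b.
f_2 = a²b + a + bc + b + 1, LT = a²b.

S(f_1,f_2): lcm = a²b. S = a²c² + a²c + a² + a + bc + b + 1.
  leading term a²c²: no divisor's leading term divides it; move a²c² to the remainder.
  leading term a²c: no divisor's leading term divides it; move a²c to the remainder.
  leading term a²: no divisor's leading term divides it; move a² to the remainder.
  leading term a: no divisor's leading term divides it; move a to the remainder.
  leading term bc: subtract (c)·f_1 from bc + b + 1 → b + c³ + c² + c + 1
  leading term b: subtract (1)·f_1 from b + c³ + c² + c + 1 → c³
  leading term c³: no divisor's leading term divides it; move c³ to the remainder.
  remainder a²c² + a²c + a² + a + c³ ≠ 0; add h_3 = a²c² + a²c + a² + a + c³ to the basis.

The other S-polynomials (S(f_1,h_3), S(f_2,h_3)) all reduce to 0 modulo the current basis, so we have a Gröbner basis.
Inter-reduce: drop elements whose leading term is divisible by another's, tail-reduce, and make monic.
Reduced Gröbner basis: {a²c² + a²c + a² + a + c³, b + c² + c + 1}.
Label its elements g_1 = a²c² + a²c + a² + a + c³, g_2 = b + c² + c + 1.

Reduce p = ab + ac² + ac + a + b + c² + c + 1 modulo G:
  leading term ab: subtract (a)·g_2 from ab + ac² + ac + a + b + c² + c + 1 → b + c² + c + 1
  leading term b: subtract (1)·g_2 from b + c² + c + 1 → 0
  normal form = 0.
Since the normal form is 0, p ∈ I.

ab + ac² + ac + a + b + c² + c + 1 lies in I (it reduces to 0).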